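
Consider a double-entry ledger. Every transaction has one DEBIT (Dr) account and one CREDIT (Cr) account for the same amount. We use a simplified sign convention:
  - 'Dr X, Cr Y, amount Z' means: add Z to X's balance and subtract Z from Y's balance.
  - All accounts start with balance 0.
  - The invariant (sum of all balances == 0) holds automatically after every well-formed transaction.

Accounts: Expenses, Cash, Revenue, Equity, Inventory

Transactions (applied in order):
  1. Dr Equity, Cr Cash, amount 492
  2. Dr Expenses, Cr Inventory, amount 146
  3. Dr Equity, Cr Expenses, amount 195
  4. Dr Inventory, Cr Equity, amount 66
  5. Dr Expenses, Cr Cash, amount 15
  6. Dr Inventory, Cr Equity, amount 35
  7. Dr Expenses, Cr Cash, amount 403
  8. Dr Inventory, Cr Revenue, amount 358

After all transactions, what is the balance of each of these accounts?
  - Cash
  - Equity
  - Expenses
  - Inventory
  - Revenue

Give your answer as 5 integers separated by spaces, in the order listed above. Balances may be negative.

After txn 1 (Dr Equity, Cr Cash, amount 492): Cash=-492 Equity=492
After txn 2 (Dr Expenses, Cr Inventory, amount 146): Cash=-492 Equity=492 Expenses=146 Inventory=-146
After txn 3 (Dr Equity, Cr Expenses, amount 195): Cash=-492 Equity=687 Expenses=-49 Inventory=-146
After txn 4 (Dr Inventory, Cr Equity, amount 66): Cash=-492 Equity=621 Expenses=-49 Inventory=-80
After txn 5 (Dr Expenses, Cr Cash, amount 15): Cash=-507 Equity=621 Expenses=-34 Inventory=-80
After txn 6 (Dr Inventory, Cr Equity, amount 35): Cash=-507 Equity=586 Expenses=-34 Inventory=-45
After txn 7 (Dr Expenses, Cr Cash, amount 403): Cash=-910 Equity=586 Expenses=369 Inventory=-45
After txn 8 (Dr Inventory, Cr Revenue, amount 358): Cash=-910 Equity=586 Expenses=369 Inventory=313 Revenue=-358

Answer: -910 586 369 313 -358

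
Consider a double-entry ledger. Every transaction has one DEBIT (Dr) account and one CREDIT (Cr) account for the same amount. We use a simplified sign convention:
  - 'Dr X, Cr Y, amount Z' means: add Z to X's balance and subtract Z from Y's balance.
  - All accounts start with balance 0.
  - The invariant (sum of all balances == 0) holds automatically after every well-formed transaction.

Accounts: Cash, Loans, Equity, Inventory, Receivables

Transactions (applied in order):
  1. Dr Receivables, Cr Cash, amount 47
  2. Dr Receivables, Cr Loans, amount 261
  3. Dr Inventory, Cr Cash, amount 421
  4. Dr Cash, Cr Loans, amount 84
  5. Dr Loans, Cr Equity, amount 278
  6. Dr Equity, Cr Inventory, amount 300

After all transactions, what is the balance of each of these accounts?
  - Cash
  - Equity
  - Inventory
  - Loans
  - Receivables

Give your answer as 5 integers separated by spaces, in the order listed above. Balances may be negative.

Answer: -384 22 121 -67 308

Derivation:
After txn 1 (Dr Receivables, Cr Cash, amount 47): Cash=-47 Receivables=47
After txn 2 (Dr Receivables, Cr Loans, amount 261): Cash=-47 Loans=-261 Receivables=308
After txn 3 (Dr Inventory, Cr Cash, amount 421): Cash=-468 Inventory=421 Loans=-261 Receivables=308
After txn 4 (Dr Cash, Cr Loans, amount 84): Cash=-384 Inventory=421 Loans=-345 Receivables=308
After txn 5 (Dr Loans, Cr Equity, amount 278): Cash=-384 Equity=-278 Inventory=421 Loans=-67 Receivables=308
After txn 6 (Dr Equity, Cr Inventory, amount 300): Cash=-384 Equity=22 Inventory=121 Loans=-67 Receivables=308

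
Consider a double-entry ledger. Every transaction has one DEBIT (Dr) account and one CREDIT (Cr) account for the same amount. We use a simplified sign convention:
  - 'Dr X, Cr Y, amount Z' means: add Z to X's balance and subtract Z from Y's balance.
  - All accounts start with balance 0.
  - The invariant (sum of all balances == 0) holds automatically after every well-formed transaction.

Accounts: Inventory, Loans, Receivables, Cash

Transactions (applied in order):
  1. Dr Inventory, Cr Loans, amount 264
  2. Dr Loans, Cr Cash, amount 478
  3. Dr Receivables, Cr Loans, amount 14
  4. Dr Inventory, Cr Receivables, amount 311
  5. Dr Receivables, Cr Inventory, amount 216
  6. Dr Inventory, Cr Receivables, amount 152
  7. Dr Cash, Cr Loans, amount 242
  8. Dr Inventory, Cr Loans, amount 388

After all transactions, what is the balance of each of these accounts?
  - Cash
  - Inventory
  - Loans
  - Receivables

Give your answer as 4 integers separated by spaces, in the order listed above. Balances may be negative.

Answer: -236 899 -430 -233

Derivation:
After txn 1 (Dr Inventory, Cr Loans, amount 264): Inventory=264 Loans=-264
After txn 2 (Dr Loans, Cr Cash, amount 478): Cash=-478 Inventory=264 Loans=214
After txn 3 (Dr Receivables, Cr Loans, amount 14): Cash=-478 Inventory=264 Loans=200 Receivables=14
After txn 4 (Dr Inventory, Cr Receivables, amount 311): Cash=-478 Inventory=575 Loans=200 Receivables=-297
After txn 5 (Dr Receivables, Cr Inventory, amount 216): Cash=-478 Inventory=359 Loans=200 Receivables=-81
After txn 6 (Dr Inventory, Cr Receivables, amount 152): Cash=-478 Inventory=511 Loans=200 Receivables=-233
After txn 7 (Dr Cash, Cr Loans, amount 242): Cash=-236 Inventory=511 Loans=-42 Receivables=-233
After txn 8 (Dr Inventory, Cr Loans, amount 388): Cash=-236 Inventory=899 Loans=-430 Receivables=-233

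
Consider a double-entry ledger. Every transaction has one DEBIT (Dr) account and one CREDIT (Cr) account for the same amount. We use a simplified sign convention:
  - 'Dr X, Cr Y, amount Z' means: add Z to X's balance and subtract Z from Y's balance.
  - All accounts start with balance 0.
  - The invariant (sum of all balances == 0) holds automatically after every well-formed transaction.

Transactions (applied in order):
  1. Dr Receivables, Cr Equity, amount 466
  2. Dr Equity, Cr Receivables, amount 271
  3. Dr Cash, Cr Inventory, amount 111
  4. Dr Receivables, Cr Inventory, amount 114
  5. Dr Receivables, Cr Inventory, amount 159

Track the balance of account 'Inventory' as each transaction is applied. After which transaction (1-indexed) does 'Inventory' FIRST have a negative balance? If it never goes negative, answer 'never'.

After txn 1: Inventory=0
After txn 2: Inventory=0
After txn 3: Inventory=-111

Answer: 3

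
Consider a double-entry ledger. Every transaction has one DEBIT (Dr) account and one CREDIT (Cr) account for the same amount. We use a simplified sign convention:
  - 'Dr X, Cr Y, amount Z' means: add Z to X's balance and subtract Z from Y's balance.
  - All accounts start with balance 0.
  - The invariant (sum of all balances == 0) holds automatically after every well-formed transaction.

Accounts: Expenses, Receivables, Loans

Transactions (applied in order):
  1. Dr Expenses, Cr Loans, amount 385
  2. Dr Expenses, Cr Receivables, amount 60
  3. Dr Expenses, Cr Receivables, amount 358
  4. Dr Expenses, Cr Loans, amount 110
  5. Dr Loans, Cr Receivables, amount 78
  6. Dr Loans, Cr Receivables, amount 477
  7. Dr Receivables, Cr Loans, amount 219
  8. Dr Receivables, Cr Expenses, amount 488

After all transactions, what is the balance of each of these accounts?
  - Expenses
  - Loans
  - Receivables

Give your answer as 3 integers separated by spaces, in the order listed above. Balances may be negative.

After txn 1 (Dr Expenses, Cr Loans, amount 385): Expenses=385 Loans=-385
After txn 2 (Dr Expenses, Cr Receivables, amount 60): Expenses=445 Loans=-385 Receivables=-60
After txn 3 (Dr Expenses, Cr Receivables, amount 358): Expenses=803 Loans=-385 Receivables=-418
After txn 4 (Dr Expenses, Cr Loans, amount 110): Expenses=913 Loans=-495 Receivables=-418
After txn 5 (Dr Loans, Cr Receivables, amount 78): Expenses=913 Loans=-417 Receivables=-496
After txn 6 (Dr Loans, Cr Receivables, amount 477): Expenses=913 Loans=60 Receivables=-973
After txn 7 (Dr Receivables, Cr Loans, amount 219): Expenses=913 Loans=-159 Receivables=-754
After txn 8 (Dr Receivables, Cr Expenses, amount 488): Expenses=425 Loans=-159 Receivables=-266

Answer: 425 -159 -266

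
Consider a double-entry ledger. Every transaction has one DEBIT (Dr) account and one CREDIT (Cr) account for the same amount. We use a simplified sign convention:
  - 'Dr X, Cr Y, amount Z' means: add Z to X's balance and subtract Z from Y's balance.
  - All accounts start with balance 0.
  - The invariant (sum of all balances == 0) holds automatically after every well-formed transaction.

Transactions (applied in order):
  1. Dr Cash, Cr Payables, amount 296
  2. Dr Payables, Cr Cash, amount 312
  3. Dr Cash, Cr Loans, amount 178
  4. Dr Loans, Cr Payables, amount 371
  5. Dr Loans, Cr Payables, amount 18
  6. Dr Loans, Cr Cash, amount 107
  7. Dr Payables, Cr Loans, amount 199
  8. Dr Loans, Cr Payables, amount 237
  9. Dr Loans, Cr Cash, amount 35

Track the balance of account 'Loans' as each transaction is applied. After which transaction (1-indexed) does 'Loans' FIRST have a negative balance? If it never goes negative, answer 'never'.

Answer: 3

Derivation:
After txn 1: Loans=0
After txn 2: Loans=0
After txn 3: Loans=-178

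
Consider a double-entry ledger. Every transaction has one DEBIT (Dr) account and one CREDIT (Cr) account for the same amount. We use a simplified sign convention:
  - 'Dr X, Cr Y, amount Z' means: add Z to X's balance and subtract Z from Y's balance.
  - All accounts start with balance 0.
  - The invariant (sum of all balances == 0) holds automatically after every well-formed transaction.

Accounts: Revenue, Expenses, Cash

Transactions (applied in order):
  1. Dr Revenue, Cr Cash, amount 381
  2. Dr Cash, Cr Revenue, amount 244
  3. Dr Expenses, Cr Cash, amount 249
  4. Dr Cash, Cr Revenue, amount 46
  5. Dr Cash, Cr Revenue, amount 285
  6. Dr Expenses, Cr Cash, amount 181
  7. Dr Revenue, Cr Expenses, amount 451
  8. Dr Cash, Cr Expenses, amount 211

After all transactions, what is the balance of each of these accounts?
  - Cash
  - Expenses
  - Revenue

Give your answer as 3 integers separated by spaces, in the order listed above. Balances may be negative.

Answer: -25 -232 257

Derivation:
After txn 1 (Dr Revenue, Cr Cash, amount 381): Cash=-381 Revenue=381
After txn 2 (Dr Cash, Cr Revenue, amount 244): Cash=-137 Revenue=137
After txn 3 (Dr Expenses, Cr Cash, amount 249): Cash=-386 Expenses=249 Revenue=137
After txn 4 (Dr Cash, Cr Revenue, amount 46): Cash=-340 Expenses=249 Revenue=91
After txn 5 (Dr Cash, Cr Revenue, amount 285): Cash=-55 Expenses=249 Revenue=-194
After txn 6 (Dr Expenses, Cr Cash, amount 181): Cash=-236 Expenses=430 Revenue=-194
After txn 7 (Dr Revenue, Cr Expenses, amount 451): Cash=-236 Expenses=-21 Revenue=257
After txn 8 (Dr Cash, Cr Expenses, amount 211): Cash=-25 Expenses=-232 Revenue=257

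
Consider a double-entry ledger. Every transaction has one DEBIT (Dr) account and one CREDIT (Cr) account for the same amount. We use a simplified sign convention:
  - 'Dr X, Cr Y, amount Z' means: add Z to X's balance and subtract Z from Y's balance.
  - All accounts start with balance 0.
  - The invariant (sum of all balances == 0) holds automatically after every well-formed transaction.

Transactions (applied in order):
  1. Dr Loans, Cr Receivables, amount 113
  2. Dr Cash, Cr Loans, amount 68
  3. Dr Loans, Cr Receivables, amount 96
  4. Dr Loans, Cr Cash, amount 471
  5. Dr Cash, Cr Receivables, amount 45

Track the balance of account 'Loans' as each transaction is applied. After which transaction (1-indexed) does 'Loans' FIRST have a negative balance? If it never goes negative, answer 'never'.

Answer: never

Derivation:
After txn 1: Loans=113
After txn 2: Loans=45
After txn 3: Loans=141
After txn 4: Loans=612
After txn 5: Loans=612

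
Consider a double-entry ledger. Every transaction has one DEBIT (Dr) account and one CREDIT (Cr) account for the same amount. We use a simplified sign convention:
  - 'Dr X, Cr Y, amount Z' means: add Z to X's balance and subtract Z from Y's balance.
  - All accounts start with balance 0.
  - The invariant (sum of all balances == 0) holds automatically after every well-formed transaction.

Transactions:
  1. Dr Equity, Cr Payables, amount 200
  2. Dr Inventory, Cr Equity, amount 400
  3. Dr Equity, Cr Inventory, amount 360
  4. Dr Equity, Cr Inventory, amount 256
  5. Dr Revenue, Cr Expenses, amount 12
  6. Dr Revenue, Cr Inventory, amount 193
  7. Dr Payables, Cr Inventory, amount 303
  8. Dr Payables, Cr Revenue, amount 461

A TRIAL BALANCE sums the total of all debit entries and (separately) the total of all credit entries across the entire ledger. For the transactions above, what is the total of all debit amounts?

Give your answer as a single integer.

Txn 1: debit+=200
Txn 2: debit+=400
Txn 3: debit+=360
Txn 4: debit+=256
Txn 5: debit+=12
Txn 6: debit+=193
Txn 7: debit+=303
Txn 8: debit+=461
Total debits = 2185

Answer: 2185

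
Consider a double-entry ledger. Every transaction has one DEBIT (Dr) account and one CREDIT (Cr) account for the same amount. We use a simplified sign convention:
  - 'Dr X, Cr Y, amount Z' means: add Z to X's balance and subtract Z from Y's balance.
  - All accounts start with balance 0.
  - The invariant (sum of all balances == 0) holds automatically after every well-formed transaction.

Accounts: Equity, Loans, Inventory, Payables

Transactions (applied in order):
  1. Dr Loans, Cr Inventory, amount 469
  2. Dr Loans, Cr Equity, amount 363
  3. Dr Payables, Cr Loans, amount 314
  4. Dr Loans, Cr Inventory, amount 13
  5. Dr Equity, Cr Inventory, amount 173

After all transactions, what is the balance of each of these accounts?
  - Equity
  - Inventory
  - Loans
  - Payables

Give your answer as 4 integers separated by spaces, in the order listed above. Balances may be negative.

Answer: -190 -655 531 314

Derivation:
After txn 1 (Dr Loans, Cr Inventory, amount 469): Inventory=-469 Loans=469
After txn 2 (Dr Loans, Cr Equity, amount 363): Equity=-363 Inventory=-469 Loans=832
After txn 3 (Dr Payables, Cr Loans, amount 314): Equity=-363 Inventory=-469 Loans=518 Payables=314
After txn 4 (Dr Loans, Cr Inventory, amount 13): Equity=-363 Inventory=-482 Loans=531 Payables=314
After txn 5 (Dr Equity, Cr Inventory, amount 173): Equity=-190 Inventory=-655 Loans=531 Payables=314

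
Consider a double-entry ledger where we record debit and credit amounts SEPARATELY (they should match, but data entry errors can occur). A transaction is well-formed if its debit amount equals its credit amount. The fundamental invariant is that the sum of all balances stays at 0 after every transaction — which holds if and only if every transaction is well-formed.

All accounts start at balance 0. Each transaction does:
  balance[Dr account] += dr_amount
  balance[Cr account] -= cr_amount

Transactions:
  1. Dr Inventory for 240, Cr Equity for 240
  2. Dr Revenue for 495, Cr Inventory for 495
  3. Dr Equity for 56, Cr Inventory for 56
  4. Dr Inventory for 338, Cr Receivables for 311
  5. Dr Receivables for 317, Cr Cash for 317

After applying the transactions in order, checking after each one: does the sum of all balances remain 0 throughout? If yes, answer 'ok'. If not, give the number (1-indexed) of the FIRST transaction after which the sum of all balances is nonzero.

After txn 1: dr=240 cr=240 sum_balances=0
After txn 2: dr=495 cr=495 sum_balances=0
After txn 3: dr=56 cr=56 sum_balances=0
After txn 4: dr=338 cr=311 sum_balances=27
After txn 5: dr=317 cr=317 sum_balances=27

Answer: 4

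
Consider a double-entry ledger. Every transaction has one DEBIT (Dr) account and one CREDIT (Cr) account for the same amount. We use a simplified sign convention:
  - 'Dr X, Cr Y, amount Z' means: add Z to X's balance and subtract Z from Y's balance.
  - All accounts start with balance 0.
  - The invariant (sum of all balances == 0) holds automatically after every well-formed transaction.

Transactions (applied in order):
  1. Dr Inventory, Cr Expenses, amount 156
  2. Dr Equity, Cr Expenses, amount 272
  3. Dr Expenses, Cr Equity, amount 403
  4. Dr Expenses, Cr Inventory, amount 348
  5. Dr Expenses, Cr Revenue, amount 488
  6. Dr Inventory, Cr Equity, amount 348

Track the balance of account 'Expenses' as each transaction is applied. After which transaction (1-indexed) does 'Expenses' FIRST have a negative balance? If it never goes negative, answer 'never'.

Answer: 1

Derivation:
After txn 1: Expenses=-156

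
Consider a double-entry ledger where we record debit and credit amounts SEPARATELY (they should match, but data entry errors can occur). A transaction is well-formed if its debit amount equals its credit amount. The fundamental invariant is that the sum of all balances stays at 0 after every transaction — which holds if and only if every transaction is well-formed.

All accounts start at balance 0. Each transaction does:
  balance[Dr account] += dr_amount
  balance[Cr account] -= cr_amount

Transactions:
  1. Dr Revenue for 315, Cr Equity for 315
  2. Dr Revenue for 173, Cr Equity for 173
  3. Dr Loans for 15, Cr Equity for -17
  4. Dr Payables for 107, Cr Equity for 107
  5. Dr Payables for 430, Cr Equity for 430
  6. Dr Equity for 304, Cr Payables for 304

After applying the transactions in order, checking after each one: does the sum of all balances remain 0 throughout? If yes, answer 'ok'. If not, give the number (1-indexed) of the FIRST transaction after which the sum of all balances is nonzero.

Answer: 3

Derivation:
After txn 1: dr=315 cr=315 sum_balances=0
After txn 2: dr=173 cr=173 sum_balances=0
After txn 3: dr=15 cr=-17 sum_balances=32
After txn 4: dr=107 cr=107 sum_balances=32
After txn 5: dr=430 cr=430 sum_balances=32
After txn 6: dr=304 cr=304 sum_balances=32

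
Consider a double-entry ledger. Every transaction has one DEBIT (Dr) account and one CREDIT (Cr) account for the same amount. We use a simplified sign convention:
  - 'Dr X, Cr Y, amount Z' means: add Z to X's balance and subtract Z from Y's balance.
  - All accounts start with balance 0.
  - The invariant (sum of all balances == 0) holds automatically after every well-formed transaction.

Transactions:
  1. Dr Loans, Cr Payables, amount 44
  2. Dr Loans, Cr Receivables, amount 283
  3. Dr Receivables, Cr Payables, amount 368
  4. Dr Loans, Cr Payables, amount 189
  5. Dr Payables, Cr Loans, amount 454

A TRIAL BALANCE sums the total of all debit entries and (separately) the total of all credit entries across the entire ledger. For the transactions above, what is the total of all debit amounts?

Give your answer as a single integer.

Txn 1: debit+=44
Txn 2: debit+=283
Txn 3: debit+=368
Txn 4: debit+=189
Txn 5: debit+=454
Total debits = 1338

Answer: 1338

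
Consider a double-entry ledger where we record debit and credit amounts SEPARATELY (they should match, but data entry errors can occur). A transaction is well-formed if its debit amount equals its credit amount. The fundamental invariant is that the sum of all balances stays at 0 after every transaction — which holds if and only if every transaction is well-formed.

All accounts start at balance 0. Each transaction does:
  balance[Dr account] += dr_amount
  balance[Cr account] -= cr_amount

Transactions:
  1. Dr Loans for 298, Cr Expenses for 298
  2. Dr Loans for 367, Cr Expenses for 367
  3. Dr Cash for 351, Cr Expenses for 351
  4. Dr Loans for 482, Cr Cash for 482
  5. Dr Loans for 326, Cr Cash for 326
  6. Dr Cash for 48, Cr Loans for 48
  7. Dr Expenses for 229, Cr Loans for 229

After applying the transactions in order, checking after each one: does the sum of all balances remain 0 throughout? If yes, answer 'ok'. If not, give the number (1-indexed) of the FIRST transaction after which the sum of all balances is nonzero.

After txn 1: dr=298 cr=298 sum_balances=0
After txn 2: dr=367 cr=367 sum_balances=0
After txn 3: dr=351 cr=351 sum_balances=0
After txn 4: dr=482 cr=482 sum_balances=0
After txn 5: dr=326 cr=326 sum_balances=0
After txn 6: dr=48 cr=48 sum_balances=0
After txn 7: dr=229 cr=229 sum_balances=0

Answer: ok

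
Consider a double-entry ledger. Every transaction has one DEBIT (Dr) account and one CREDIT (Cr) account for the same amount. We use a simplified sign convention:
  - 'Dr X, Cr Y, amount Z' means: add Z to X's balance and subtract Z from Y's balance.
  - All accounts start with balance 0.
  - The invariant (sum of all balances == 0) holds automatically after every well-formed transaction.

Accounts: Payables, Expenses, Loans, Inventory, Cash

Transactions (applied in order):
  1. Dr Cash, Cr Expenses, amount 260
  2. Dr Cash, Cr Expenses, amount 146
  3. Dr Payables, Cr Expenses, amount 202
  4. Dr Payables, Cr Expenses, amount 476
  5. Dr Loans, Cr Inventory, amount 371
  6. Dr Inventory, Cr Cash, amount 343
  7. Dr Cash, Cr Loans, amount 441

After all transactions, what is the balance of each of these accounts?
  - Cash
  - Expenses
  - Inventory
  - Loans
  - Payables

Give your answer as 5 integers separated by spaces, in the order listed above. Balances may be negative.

After txn 1 (Dr Cash, Cr Expenses, amount 260): Cash=260 Expenses=-260
After txn 2 (Dr Cash, Cr Expenses, amount 146): Cash=406 Expenses=-406
After txn 3 (Dr Payables, Cr Expenses, amount 202): Cash=406 Expenses=-608 Payables=202
After txn 4 (Dr Payables, Cr Expenses, amount 476): Cash=406 Expenses=-1084 Payables=678
After txn 5 (Dr Loans, Cr Inventory, amount 371): Cash=406 Expenses=-1084 Inventory=-371 Loans=371 Payables=678
After txn 6 (Dr Inventory, Cr Cash, amount 343): Cash=63 Expenses=-1084 Inventory=-28 Loans=371 Payables=678
After txn 7 (Dr Cash, Cr Loans, amount 441): Cash=504 Expenses=-1084 Inventory=-28 Loans=-70 Payables=678

Answer: 504 -1084 -28 -70 678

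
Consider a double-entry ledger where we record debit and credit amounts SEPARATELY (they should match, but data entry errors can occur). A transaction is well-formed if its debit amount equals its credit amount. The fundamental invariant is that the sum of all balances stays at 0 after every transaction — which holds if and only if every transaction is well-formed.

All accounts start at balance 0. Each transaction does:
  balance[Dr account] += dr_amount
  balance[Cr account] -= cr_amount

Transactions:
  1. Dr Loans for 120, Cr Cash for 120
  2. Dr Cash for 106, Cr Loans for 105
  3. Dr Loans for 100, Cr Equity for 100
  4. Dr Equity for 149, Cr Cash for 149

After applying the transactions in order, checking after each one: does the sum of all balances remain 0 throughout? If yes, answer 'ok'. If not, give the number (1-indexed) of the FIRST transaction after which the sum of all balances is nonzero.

Answer: 2

Derivation:
After txn 1: dr=120 cr=120 sum_balances=0
After txn 2: dr=106 cr=105 sum_balances=1
After txn 3: dr=100 cr=100 sum_balances=1
After txn 4: dr=149 cr=149 sum_balances=1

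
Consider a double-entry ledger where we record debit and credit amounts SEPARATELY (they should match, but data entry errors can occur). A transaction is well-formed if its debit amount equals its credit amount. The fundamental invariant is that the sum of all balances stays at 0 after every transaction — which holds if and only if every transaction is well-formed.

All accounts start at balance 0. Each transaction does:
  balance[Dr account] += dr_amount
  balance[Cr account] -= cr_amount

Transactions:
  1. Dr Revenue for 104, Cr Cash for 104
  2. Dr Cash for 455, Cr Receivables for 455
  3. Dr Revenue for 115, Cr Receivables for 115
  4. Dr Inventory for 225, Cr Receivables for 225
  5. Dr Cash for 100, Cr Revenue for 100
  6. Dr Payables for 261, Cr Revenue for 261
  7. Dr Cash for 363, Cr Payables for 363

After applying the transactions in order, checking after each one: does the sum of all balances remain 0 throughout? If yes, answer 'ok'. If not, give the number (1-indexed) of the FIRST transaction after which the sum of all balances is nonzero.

After txn 1: dr=104 cr=104 sum_balances=0
After txn 2: dr=455 cr=455 sum_balances=0
After txn 3: dr=115 cr=115 sum_balances=0
After txn 4: dr=225 cr=225 sum_balances=0
After txn 5: dr=100 cr=100 sum_balances=0
After txn 6: dr=261 cr=261 sum_balances=0
After txn 7: dr=363 cr=363 sum_balances=0

Answer: ok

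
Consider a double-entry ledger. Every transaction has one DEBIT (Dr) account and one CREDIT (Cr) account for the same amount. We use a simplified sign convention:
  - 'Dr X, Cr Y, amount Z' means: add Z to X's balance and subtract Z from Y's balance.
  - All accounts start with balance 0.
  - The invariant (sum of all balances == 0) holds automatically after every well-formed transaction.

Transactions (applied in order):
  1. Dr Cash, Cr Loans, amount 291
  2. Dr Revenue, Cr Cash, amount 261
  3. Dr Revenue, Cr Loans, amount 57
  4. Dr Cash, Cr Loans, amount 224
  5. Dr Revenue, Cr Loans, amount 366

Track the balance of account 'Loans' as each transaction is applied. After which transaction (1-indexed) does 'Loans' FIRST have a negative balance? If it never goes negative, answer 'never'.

Answer: 1

Derivation:
After txn 1: Loans=-291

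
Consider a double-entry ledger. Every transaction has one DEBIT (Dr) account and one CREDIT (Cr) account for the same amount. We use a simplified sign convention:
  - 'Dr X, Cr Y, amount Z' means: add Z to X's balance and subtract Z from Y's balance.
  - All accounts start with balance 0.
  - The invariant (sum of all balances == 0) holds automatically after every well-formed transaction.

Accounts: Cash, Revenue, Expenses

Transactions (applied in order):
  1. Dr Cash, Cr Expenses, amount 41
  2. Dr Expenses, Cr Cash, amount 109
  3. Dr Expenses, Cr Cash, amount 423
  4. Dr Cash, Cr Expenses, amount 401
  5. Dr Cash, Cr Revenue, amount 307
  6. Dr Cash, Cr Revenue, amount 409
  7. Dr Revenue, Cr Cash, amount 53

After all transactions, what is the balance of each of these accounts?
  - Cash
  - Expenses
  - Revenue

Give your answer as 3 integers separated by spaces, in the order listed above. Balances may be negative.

After txn 1 (Dr Cash, Cr Expenses, amount 41): Cash=41 Expenses=-41
After txn 2 (Dr Expenses, Cr Cash, amount 109): Cash=-68 Expenses=68
After txn 3 (Dr Expenses, Cr Cash, amount 423): Cash=-491 Expenses=491
After txn 4 (Dr Cash, Cr Expenses, amount 401): Cash=-90 Expenses=90
After txn 5 (Dr Cash, Cr Revenue, amount 307): Cash=217 Expenses=90 Revenue=-307
After txn 6 (Dr Cash, Cr Revenue, amount 409): Cash=626 Expenses=90 Revenue=-716
After txn 7 (Dr Revenue, Cr Cash, amount 53): Cash=573 Expenses=90 Revenue=-663

Answer: 573 90 -663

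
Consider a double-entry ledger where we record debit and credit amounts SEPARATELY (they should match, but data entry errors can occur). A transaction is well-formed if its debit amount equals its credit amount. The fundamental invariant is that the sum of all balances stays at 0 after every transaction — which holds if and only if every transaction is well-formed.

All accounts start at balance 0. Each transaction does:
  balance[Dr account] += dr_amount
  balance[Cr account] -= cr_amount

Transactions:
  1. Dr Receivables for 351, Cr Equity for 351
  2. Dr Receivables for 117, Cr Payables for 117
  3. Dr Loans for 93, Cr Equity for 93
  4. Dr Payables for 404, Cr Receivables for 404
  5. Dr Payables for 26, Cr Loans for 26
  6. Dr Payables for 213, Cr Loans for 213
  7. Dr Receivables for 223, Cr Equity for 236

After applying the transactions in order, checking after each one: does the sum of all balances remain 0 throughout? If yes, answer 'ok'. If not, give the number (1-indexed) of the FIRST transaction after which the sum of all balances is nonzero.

After txn 1: dr=351 cr=351 sum_balances=0
After txn 2: dr=117 cr=117 sum_balances=0
After txn 3: dr=93 cr=93 sum_balances=0
After txn 4: dr=404 cr=404 sum_balances=0
After txn 5: dr=26 cr=26 sum_balances=0
After txn 6: dr=213 cr=213 sum_balances=0
After txn 7: dr=223 cr=236 sum_balances=-13

Answer: 7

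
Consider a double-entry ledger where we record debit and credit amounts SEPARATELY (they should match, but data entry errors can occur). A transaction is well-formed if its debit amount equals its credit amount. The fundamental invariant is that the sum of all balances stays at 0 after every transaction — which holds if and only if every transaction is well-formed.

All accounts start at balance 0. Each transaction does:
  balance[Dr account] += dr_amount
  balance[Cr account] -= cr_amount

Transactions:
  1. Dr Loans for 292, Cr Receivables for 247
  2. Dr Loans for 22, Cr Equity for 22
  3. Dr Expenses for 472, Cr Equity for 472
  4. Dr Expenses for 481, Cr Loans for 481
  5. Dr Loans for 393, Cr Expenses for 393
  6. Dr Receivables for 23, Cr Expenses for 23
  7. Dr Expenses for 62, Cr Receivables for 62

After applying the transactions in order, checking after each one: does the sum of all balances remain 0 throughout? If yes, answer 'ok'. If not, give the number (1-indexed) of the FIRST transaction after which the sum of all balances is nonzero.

After txn 1: dr=292 cr=247 sum_balances=45
After txn 2: dr=22 cr=22 sum_balances=45
After txn 3: dr=472 cr=472 sum_balances=45
After txn 4: dr=481 cr=481 sum_balances=45
After txn 5: dr=393 cr=393 sum_balances=45
After txn 6: dr=23 cr=23 sum_balances=45
After txn 7: dr=62 cr=62 sum_balances=45

Answer: 1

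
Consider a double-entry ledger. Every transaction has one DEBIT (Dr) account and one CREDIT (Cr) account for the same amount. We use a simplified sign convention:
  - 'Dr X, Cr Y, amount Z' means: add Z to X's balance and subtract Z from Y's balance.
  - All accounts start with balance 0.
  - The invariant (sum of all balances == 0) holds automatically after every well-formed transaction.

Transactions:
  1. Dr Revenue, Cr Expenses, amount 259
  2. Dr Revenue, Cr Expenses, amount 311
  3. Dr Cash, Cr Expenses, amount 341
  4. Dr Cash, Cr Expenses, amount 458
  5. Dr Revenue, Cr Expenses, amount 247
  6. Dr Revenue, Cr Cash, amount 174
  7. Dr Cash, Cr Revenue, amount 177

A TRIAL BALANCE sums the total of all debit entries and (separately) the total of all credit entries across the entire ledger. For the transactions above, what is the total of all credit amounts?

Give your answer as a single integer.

Txn 1: credit+=259
Txn 2: credit+=311
Txn 3: credit+=341
Txn 4: credit+=458
Txn 5: credit+=247
Txn 6: credit+=174
Txn 7: credit+=177
Total credits = 1967

Answer: 1967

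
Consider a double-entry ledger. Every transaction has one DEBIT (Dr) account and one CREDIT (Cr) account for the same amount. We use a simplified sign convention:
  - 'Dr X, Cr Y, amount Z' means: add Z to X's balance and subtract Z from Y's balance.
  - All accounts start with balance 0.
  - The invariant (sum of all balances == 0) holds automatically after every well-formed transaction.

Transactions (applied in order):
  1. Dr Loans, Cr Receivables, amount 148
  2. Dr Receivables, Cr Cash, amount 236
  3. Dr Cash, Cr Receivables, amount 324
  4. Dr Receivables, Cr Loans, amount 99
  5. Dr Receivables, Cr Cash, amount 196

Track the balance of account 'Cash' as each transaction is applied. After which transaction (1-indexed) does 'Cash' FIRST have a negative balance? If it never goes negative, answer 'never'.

After txn 1: Cash=0
After txn 2: Cash=-236

Answer: 2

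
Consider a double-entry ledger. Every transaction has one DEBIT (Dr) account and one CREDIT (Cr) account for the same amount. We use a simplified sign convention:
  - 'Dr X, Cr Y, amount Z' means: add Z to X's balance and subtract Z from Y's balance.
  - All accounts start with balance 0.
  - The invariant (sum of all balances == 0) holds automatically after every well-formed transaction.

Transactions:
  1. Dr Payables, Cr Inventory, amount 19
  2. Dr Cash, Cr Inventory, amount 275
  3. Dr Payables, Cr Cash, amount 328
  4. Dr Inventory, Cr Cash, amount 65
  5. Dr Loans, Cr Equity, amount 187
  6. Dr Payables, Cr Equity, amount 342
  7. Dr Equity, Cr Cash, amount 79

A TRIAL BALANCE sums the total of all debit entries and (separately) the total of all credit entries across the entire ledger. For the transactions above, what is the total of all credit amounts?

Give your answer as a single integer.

Answer: 1295

Derivation:
Txn 1: credit+=19
Txn 2: credit+=275
Txn 3: credit+=328
Txn 4: credit+=65
Txn 5: credit+=187
Txn 6: credit+=342
Txn 7: credit+=79
Total credits = 1295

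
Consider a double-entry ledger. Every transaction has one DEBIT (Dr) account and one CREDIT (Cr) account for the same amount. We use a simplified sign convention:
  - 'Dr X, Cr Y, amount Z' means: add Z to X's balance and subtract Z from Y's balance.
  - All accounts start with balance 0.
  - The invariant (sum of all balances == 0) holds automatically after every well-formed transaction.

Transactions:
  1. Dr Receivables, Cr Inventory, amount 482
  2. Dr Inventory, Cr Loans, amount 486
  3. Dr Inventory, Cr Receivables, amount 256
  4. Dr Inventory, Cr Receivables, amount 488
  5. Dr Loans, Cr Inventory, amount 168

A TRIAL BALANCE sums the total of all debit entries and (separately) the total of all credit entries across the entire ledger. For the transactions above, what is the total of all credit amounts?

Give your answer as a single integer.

Txn 1: credit+=482
Txn 2: credit+=486
Txn 3: credit+=256
Txn 4: credit+=488
Txn 5: credit+=168
Total credits = 1880

Answer: 1880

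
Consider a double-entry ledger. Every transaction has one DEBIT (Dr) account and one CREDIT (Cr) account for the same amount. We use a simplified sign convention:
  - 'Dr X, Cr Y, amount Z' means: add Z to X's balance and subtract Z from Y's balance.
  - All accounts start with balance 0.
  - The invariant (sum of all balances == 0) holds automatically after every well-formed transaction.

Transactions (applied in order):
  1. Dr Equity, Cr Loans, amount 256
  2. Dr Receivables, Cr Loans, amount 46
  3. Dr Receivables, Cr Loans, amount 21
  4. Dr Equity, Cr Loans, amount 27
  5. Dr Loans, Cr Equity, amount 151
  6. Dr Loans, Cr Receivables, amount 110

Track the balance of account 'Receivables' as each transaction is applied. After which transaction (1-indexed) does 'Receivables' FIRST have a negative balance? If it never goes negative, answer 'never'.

After txn 1: Receivables=0
After txn 2: Receivables=46
After txn 3: Receivables=67
After txn 4: Receivables=67
After txn 5: Receivables=67
After txn 6: Receivables=-43

Answer: 6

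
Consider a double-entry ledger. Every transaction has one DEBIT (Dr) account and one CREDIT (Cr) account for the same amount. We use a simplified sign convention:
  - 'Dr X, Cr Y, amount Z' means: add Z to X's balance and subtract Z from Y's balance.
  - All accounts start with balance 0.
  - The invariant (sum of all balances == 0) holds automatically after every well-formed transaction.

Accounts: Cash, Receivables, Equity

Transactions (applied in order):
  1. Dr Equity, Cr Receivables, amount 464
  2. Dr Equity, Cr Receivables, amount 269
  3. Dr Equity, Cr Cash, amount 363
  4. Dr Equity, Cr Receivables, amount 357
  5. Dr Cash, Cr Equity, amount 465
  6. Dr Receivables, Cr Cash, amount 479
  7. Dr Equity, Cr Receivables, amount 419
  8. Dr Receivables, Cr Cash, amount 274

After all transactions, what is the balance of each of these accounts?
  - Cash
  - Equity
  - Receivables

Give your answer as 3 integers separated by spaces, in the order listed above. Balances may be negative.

After txn 1 (Dr Equity, Cr Receivables, amount 464): Equity=464 Receivables=-464
After txn 2 (Dr Equity, Cr Receivables, amount 269): Equity=733 Receivables=-733
After txn 3 (Dr Equity, Cr Cash, amount 363): Cash=-363 Equity=1096 Receivables=-733
After txn 4 (Dr Equity, Cr Receivables, amount 357): Cash=-363 Equity=1453 Receivables=-1090
After txn 5 (Dr Cash, Cr Equity, amount 465): Cash=102 Equity=988 Receivables=-1090
After txn 6 (Dr Receivables, Cr Cash, amount 479): Cash=-377 Equity=988 Receivables=-611
After txn 7 (Dr Equity, Cr Receivables, amount 419): Cash=-377 Equity=1407 Receivables=-1030
After txn 8 (Dr Receivables, Cr Cash, amount 274): Cash=-651 Equity=1407 Receivables=-756

Answer: -651 1407 -756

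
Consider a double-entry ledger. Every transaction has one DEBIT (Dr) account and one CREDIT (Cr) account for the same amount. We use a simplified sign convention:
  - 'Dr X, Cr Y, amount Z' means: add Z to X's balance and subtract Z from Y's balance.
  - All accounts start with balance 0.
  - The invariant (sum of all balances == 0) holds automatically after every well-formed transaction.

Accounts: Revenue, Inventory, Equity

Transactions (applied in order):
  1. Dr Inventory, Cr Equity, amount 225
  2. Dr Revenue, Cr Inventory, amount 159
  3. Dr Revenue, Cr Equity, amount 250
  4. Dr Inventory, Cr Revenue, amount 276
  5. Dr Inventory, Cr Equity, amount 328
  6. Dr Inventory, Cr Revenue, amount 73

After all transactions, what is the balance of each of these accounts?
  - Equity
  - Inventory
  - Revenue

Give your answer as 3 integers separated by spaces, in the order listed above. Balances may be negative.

Answer: -803 743 60

Derivation:
After txn 1 (Dr Inventory, Cr Equity, amount 225): Equity=-225 Inventory=225
After txn 2 (Dr Revenue, Cr Inventory, amount 159): Equity=-225 Inventory=66 Revenue=159
After txn 3 (Dr Revenue, Cr Equity, amount 250): Equity=-475 Inventory=66 Revenue=409
After txn 4 (Dr Inventory, Cr Revenue, amount 276): Equity=-475 Inventory=342 Revenue=133
After txn 5 (Dr Inventory, Cr Equity, amount 328): Equity=-803 Inventory=670 Revenue=133
After txn 6 (Dr Inventory, Cr Revenue, amount 73): Equity=-803 Inventory=743 Revenue=60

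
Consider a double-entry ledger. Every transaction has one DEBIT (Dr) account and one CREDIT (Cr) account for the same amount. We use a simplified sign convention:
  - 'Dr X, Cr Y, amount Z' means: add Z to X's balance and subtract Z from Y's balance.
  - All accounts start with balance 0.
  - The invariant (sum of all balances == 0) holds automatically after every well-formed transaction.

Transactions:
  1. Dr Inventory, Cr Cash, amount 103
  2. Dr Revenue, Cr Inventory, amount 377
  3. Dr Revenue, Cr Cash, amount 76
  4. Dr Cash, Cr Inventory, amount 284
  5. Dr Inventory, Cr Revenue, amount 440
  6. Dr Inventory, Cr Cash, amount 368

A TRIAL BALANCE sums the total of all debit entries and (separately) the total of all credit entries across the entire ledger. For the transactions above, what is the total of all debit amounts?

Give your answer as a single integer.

Answer: 1648

Derivation:
Txn 1: debit+=103
Txn 2: debit+=377
Txn 3: debit+=76
Txn 4: debit+=284
Txn 5: debit+=440
Txn 6: debit+=368
Total debits = 1648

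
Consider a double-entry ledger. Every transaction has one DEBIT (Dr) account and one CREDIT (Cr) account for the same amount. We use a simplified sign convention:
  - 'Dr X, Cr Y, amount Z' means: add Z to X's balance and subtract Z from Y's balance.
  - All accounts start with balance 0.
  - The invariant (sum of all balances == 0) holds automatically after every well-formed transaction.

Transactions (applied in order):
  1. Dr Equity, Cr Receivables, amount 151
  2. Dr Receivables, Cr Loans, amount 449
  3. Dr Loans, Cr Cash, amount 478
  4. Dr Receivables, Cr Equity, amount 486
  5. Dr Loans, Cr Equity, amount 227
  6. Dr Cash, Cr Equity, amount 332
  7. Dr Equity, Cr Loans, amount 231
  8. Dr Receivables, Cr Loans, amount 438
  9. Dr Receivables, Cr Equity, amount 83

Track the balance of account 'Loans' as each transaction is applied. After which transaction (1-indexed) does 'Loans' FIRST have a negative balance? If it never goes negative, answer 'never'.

After txn 1: Loans=0
After txn 2: Loans=-449

Answer: 2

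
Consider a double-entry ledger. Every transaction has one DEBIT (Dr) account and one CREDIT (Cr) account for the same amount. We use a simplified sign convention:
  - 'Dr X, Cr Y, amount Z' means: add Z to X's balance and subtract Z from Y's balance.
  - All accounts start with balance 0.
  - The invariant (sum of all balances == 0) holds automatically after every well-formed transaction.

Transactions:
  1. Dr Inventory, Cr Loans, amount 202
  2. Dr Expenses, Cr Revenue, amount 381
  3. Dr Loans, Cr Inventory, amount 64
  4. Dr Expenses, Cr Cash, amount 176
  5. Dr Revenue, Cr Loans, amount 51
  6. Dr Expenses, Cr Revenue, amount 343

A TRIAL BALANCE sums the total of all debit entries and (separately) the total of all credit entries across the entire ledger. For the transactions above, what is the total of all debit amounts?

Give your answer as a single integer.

Txn 1: debit+=202
Txn 2: debit+=381
Txn 3: debit+=64
Txn 4: debit+=176
Txn 5: debit+=51
Txn 6: debit+=343
Total debits = 1217

Answer: 1217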